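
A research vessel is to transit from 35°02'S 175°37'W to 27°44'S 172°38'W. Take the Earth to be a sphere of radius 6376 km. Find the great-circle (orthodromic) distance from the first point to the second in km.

860 km

cos σ = sin φ₁ sin φ₂ + cos φ₁ cos φ₂ cos Δλ
      = sin(-35.03°)sin(-27.73°) + cos(-35.03°)cos(-27.73°)cos(2.98°) = 0.9909
σ = 7.730° → d = Rσ = 6376·0.13492 = 860 km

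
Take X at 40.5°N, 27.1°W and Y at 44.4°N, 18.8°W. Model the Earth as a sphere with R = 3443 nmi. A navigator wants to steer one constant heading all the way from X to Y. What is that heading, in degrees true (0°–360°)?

Meridional parts: M(φ₁)=+0.7743, M(φ₂)=+0.8666 → ΔM = +0.0923;  Δλ = +0.1449 rad
tan C = Δλ / ΔM = +1.5695 → C = 57.50°

57.5°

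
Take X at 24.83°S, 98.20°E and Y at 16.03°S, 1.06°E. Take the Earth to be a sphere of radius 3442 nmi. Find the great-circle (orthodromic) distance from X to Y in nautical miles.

5381 nmi

cos σ = sin φ₁ sin φ₂ + cos φ₁ cos φ₂ cos Δλ
      = sin(-24.83°)sin(-16.03°) + cos(-24.83°)cos(-16.03°)cos(-97.14°) = 0.0075
σ = 89.568° → d = Rσ = 3442·1.56326 = 5381 nmi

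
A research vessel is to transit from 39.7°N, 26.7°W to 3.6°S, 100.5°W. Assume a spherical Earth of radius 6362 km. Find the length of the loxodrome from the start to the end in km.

Rhumb course C = atan2(Δλ, Δψ) with Δψ = ln[tan(π/4+φ₂/2)/tan(π/4+φ₁/2)] = -0.8190, Δλ = -1.2881 → C = 237.55°
d = R·|Δφ| / |cos C| = 6362·0.75573 / 0.53655 = 8961 km

8961 km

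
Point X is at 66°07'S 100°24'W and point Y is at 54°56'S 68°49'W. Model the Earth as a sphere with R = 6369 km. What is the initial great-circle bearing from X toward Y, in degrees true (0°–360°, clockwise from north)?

68.9°

N = sin Δλ·cos φ₂ = +0.3009;  D = cos φ₁ sin φ₂ − sin φ₁ cos φ₂ cos Δλ = +0.1161
initial course = atan2(N, D) = 68.90°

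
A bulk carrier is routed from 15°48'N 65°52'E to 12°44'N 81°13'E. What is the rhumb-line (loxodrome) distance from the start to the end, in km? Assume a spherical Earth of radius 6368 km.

1688 km

Δψ = ln[tan(π/4+φ₂/2)/tan(π/4+φ₁/2)] = -0.0552;  Δφ = -0.0535 rad,  Δλ = +0.2679 rad
q = Δφ/Δψ = 0.9690
d = R·√(Δφ² + q²Δλ²) = 6368·0.26507 = 1688 km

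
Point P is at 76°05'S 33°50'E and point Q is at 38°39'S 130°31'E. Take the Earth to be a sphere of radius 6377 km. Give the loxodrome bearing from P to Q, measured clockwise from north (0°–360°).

Δψ = ln[tan(π/4+φ₂/2)/tan(π/4+φ₁/2)] = +1.3709
Δλ = +1.6874 rad (taken the short way round)
course = atan2(Δλ, Δψ) = 50.91°

50.9°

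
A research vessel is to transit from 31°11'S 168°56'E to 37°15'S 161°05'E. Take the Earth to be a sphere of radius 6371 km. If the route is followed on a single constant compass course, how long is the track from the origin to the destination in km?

Rhumb course C = atan2(Δλ, Δψ) with Δψ = ln[tan(π/4+φ₂/2)/tan(π/4+φ₁/2)] = -0.1282, Δλ = -0.1370 → C = 226.91°
d = R·|Δφ| / |cos C| = 6371·0.10588 / 0.68313 = 987 km

987 km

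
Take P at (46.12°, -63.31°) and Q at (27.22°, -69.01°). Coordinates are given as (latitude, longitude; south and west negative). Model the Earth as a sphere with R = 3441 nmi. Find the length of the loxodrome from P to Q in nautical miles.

1167 nmi

Δψ = ln[tan(π/4+φ₂/2)/tan(π/4+φ₁/2)] = -0.4153;  Δφ = -0.3299 rad,  Δλ = -0.0995 rad
q = Δφ/Δψ = 0.7944
d = R·√(Δφ² + q²Δλ²) = 3441·0.33920 = 1167 nmi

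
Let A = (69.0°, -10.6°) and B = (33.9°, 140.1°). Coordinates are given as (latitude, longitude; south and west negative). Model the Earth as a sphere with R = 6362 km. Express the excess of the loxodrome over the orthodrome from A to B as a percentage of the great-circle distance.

25.9%

Great circle: σ = 1.3064 rad → d_gc = Rσ = 8311.5 km
Rhumb: Δφ = -0.6126, Δλ = +2.6302, Δψ = -1.0560, q = Δφ/Δψ = 0.5801 → d_rh = R√(Δφ²+q²Δλ²) = 10460.5 km
Excess = (10460.5 − 8311.5) / 8311.5 = 2149.0 / 8311.5 = 25.86% ≈ 25.9%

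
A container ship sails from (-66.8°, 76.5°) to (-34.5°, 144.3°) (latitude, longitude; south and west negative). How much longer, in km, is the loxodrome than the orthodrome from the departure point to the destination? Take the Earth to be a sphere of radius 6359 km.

Great circle: cos σ = sin φ₁ sin φ₂ + cos φ₁ cos φ₂ cos Δλ,  σ = 0.8720 rad → d_gc = 5545.2 km
Rhumb line: Δψ = +0.9412, q = Δφ/Δψ = 0.5990, d_rh = R√(Δφ²+q²Δλ²) = 5758.8 km
Excess = 5758.8 − 5545.2 = 213.6 ≈ 214 km

214 km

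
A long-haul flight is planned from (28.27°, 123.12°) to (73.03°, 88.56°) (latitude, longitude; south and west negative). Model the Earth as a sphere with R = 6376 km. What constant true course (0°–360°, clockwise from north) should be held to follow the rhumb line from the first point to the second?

Δψ = ln[tan(π/4+φ₂/2)/tan(π/4+φ₁/2)] = +1.3878
Δλ = -0.6032 rad (taken the short way round)
course = atan2(Δλ, Δψ) = 336.51°

336.5°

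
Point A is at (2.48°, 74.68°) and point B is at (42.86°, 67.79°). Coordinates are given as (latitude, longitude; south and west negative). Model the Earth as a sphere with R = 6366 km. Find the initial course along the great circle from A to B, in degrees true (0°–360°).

352.3°

N = sin Δλ·cos φ₂ = -0.0879;  D = cos φ₁ sin φ₂ − sin φ₁ cos φ₂ cos Δλ = +0.6481
initial course = atan2(N, D) = 352.27°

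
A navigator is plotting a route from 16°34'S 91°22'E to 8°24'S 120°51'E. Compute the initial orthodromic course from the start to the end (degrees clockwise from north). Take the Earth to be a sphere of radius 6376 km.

N = sin Δλ·cos φ₂ = +0.4869;  D = cos φ₁ sin φ₂ − sin φ₁ cos φ₂ cos Δλ = +0.1055
initial course = atan2(N, D) = 77.77°

77.8°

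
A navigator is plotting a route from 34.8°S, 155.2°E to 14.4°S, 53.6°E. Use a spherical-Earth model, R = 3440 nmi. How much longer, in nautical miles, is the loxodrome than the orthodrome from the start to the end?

174 nmi

Great circle: cos σ = sin φ₁ sin φ₂ + cos φ₁ cos φ₂ cos Δλ,  σ = 1.5888 rad → d_gc = 5465.5 nmi
Rhumb line: Δψ = +0.3946, q = Δφ/Δψ = 0.9024, d_rh = R√(Δφ²+q²Δλ²) = 5639.1 nmi
Excess = 5639.1 − 5465.5 = 173.6 ≈ 174 nmi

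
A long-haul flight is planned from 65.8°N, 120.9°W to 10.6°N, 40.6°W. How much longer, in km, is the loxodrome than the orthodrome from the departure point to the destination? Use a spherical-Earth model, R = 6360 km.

342 km

Great circle: cos σ = sin φ₁ sin φ₂ + cos φ₁ cos φ₂ cos Δλ,  σ = 1.3329 rad → d_gc = 8477.1 km
Rhumb line: Δψ = -1.3539, q = Δφ/Δψ = 0.7116, d_rh = R√(Δφ²+q²Δλ²) = 8818.9 km
Excess = 8818.9 − 8477.1 = 341.8 ≈ 342 km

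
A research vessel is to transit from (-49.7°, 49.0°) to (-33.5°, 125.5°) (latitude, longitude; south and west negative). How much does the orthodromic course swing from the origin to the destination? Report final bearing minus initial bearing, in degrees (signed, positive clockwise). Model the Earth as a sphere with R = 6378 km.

At departure: θ₁ = atan2(sin Δλ cos φ₂, cos φ₁ sin φ₂ − sin φ₁ cos φ₂ cos Δλ) = 104.42°
At arrival: θ₂ = atan2(sin Δλ cos φ₁, −cos φ₂ sin φ₁ + sin φ₂ cos φ₁ cos Δλ) = 48.69°
Δθ = θ₂ − θ₁ = -55.7°

-55.7°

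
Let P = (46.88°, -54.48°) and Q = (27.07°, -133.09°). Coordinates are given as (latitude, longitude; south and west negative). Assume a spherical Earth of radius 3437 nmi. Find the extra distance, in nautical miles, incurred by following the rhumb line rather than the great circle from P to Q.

126 nmi

Great circle: cos σ = sin φ₁ sin φ₂ + cos φ₁ cos φ₂ cos Δλ,  σ = 1.1014 rad → d_gc = 3785.4 nmi
Rhumb line: Δψ = -0.4375, q = Δφ/Δψ = 0.7903, d_rh = R√(Δφ²+q²Δλ²) = 3911.7 nmi
Excess = 3911.7 − 3785.4 = 126.3 ≈ 126 nmi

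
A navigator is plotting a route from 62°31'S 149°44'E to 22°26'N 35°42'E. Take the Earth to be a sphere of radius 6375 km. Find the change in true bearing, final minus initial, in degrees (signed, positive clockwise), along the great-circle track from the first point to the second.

+71.2°

At departure: θ₁ = atan2(sin Δλ cos φ₂, cos φ₁ sin φ₂ − sin φ₁ cos φ₂ cos Δλ) = 259.41°
At arrival: θ₂ = atan2(sin Δλ cos φ₁, −cos φ₂ sin φ₁ + sin φ₂ cos φ₁ cos Δλ) = 330.61°
Δθ = θ₂ − θ₁ = +71.2°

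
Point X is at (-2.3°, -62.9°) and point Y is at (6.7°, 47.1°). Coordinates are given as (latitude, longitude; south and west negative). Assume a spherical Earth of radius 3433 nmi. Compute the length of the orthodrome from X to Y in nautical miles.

6598 nmi

cos σ = sin φ₁ sin φ₂ + cos φ₁ cos φ₂ cos Δλ
      = sin(-2.30°)sin(6.70°) + cos(-2.30°)cos(6.70°)cos(110.00°) = -0.3441
σ = 110.126° → d = Rσ = 3433·1.92207 = 6598 nmi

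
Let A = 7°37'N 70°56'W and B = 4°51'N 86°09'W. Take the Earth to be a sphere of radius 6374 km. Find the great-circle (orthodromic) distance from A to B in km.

1710 km

cos σ = sin φ₁ sin φ₂ + cos φ₁ cos φ₂ cos Δλ
      = sin(7.62°)sin(4.85°) + cos(7.62°)cos(4.85°)cos(-15.22°) = 0.9642
σ = 15.376° → d = Rσ = 6374·0.26836 = 1710 km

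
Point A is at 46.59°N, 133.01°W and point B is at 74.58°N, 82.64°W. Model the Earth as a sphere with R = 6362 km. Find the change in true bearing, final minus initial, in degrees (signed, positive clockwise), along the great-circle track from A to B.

+45.8°

Initial bearing θ₁ = atan2(sin Δλ cos φ₂, cos φ₁ sin φ₂ − sin φ₁ cos φ₂ cos Δλ) = 20.79°
Final bearing θ₂ = (initial bearing from the destination back to the start) + 180° = 66.57°
Δθ = θ₂ − θ₁ = +45.8°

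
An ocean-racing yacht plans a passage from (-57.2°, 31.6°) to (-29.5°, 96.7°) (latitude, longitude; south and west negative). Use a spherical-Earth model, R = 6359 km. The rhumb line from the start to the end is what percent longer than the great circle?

2.8%

Great circle: σ = 0.9117 rad → d_gc = Rσ = 5797.3 km
Rhumb: Δφ = +0.4835, Δλ = +1.1362, Δψ = +0.6838, q = Δφ/Δψ = 0.7070 → d_rh = R√(Δφ²+q²Δλ²) = 5961.7 km
Excess = (5961.7 − 5797.3) / 5797.3 = 164.4 / 5797.3 = 2.84% ≈ 2.8%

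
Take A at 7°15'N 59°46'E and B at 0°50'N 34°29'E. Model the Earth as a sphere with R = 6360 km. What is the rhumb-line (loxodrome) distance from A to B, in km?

2887 km

Rhumb course C = atan2(Δλ, Δψ) with Δψ = ln[tan(π/4+φ₂/2)/tan(π/4+φ₁/2)] = -0.1123, Δλ = -0.4413 → C = 255.72°
d = R·|Δφ| / |cos C| = 6360·0.11199 / 0.24669 = 2887 km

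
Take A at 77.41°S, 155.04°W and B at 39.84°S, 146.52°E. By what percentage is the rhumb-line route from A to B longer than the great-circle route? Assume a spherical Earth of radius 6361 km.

3.3%

Great circle: σ = 0.7773 rad → d_gc = Rσ = 4944.1 km
Rhumb: Δφ = +0.6557, Δλ = -1.0200, Δψ = +1.4452, q = Δφ/Δψ = 0.4537 → d_rh = R√(Δφ²+q²Δλ²) = 5105.3 km
Excess = (5105.3 − 4944.1) / 4944.1 = 161.2 / 4944.1 = 3.26% ≈ 3.3%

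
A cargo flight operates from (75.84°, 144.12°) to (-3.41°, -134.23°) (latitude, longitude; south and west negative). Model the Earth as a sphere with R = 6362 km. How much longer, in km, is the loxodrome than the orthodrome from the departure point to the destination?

429 km

Great circle: cos σ = sin φ₁ sin φ₂ + cos φ₁ cos φ₂ cos Δλ,  σ = 1.5930 rad → d_gc = 10134.72 km
Rhumb line: Δψ = -2.1454, q = Δφ/Δψ = 0.6447, d_rh = R√(Δφ²+q²Δλ²) = 10564.16 km
Excess = 10564.16 − 10134.72 = 429.44 ≈ 429 km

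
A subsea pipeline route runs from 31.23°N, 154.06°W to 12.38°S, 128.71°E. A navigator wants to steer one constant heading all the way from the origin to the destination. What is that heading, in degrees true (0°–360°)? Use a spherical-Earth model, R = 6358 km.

239.6°

Meridional parts: M(φ₁)=+0.5743, M(φ₂)=-0.2178 → ΔM = -0.7920;  Δλ = -1.3479 rad
tan C = Δλ / ΔM = +1.7019 → C = 239.56°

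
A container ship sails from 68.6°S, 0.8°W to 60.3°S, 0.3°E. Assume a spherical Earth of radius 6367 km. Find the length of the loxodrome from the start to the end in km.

Δψ = ln[tan(π/4+φ₂/2)/tan(π/4+φ₁/2)] = +0.3388;  Δφ = +0.1449 rad,  Δλ = +0.0192 rad
q = Δφ/Δψ = 0.4276
d = R·√(Δφ² + q²Δλ²) = 6367·0.14509 = 924 km

924 km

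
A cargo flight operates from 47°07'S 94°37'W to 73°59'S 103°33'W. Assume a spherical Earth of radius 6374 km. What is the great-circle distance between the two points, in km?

3021 km

cos σ = sin φ₁ sin φ₂ + cos φ₁ cos φ₂ cos Δλ
      = sin(-47.12°)sin(-73.98°) + cos(-47.12°)cos(-73.98°)cos(-8.93°) = 0.8898
σ = 27.154° → d = Rσ = 6374·0.47393 = 3021 km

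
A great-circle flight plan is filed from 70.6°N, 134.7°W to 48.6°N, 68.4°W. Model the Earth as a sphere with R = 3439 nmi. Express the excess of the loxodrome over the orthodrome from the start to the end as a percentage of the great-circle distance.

Great circle: σ = 0.6504 rad → d_gc = Rσ = 2236.9 nmi
Rhumb: Δφ = -0.3840, Δλ = +1.1572, Δψ = -0.7933, q = Δφ/Δψ = 0.4840 → d_rh = R√(Δφ²+q²Δλ²) = 2335.4 nmi
Excess = (2335.4 − 2236.9) / 2236.9 = 98.5 / 2236.9 = 4.40% ≈ 4.4%

4.4%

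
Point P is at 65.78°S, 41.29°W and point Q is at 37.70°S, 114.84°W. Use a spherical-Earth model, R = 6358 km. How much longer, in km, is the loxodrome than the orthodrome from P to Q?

Great circle: cos σ = sin φ₁ sin φ₂ + cos φ₁ cos φ₂ cos Δλ,  σ = 0.8637 rad → d_gc = 5491.5 km
Rhumb line: Δψ = +0.8278, q = Δφ/Δψ = 0.5920, d_rh = R√(Δφ²+q²Δλ²) = 5749.6 km
Excess = 5749.6 − 5491.5 = 258.1 ≈ 258 km

258 km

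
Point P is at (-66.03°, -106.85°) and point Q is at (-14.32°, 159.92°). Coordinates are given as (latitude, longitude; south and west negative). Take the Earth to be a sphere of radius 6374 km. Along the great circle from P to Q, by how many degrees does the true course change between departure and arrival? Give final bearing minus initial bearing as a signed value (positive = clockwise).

+74.4°

Initial bearing θ₁ = atan2(sin Δλ cos φ₂, cos φ₁ sin φ₂ − sin φ₁ cos φ₂ cos Δλ) = 261.16°
Final bearing θ₂ = (initial bearing from the destination back to the start) + 180° = 335.52°
Δθ = θ₂ − θ₁ = +74.4°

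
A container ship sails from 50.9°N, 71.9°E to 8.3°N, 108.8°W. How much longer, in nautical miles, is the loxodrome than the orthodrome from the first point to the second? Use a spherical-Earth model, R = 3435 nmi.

Great circle: cos σ = sin φ₁ sin φ₂ + cos φ₁ cos φ₂ cos Δλ,  σ = 2.1083 rad → d_gc = 7242.0 nmi
Rhumb line: Δψ = -0.8900, q = Δφ/Δψ = 0.8354, d_rh = R√(Δφ²+q²Δλ²) = 9336.4 nmi
Excess = 9336.4 − 7242.0 = 2094.4 ≈ 2094 nmi

2094 nmi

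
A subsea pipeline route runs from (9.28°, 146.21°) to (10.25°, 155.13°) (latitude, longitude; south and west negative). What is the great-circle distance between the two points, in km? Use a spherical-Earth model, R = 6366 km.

983 km

cos σ = sin φ₁ sin φ₂ + cos φ₁ cos φ₂ cos Δλ
      = sin(9.28°)sin(10.25°) + cos(9.28°)cos(10.25°)cos(8.92°) = 0.9881
σ = 8.844° → d = Rσ = 6366·0.15435 = 983 km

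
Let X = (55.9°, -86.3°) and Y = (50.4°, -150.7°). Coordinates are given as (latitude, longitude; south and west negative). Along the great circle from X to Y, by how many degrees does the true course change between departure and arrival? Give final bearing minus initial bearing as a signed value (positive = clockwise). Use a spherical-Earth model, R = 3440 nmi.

At departure: θ₁ = atan2(sin Δλ cos φ₂, cos φ₁ sin φ₂ − sin φ₁ cos φ₂ cos Δλ) = 289.53°
At arrival: θ₂ = atan2(sin Δλ cos φ₁, −cos φ₂ sin φ₁ + sin φ₂ cos φ₁ cos Δλ) = 235.99°
Δθ = θ₂ − θ₁ = -53.5°

-53.5°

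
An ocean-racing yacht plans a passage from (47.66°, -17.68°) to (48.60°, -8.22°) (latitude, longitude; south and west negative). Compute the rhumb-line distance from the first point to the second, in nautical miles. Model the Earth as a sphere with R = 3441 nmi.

Δψ = ln[tan(π/4+φ₂/2)/tan(π/4+φ₁/2)] = +0.0246;  Δφ = +0.0164 rad,  Δλ = +0.1651 rad
q = Δφ/Δψ = 0.6674
d = R·√(Δφ² + q²Δλ²) = 3441·0.11141 = 383 nmi

383 nmi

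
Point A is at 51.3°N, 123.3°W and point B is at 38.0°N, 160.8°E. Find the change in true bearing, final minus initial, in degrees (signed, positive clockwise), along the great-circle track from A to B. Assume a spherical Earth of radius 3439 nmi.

Initial bearing θ₁ = atan2(sin Δλ cos φ₂, cos φ₁ sin φ₂ − sin φ₁ cos φ₂ cos Δλ) = 287.10°
Final bearing θ₂ = (initial bearing from the destination back to the start) + 180° = 229.32°
Δθ = θ₂ − θ₁ = -57.8°

-57.8°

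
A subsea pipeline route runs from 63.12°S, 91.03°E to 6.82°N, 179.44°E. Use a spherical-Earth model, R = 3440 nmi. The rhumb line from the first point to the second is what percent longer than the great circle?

Great circle: σ = 1.6644 rad → d_gc = Rσ = 5725.5 nmi
Rhumb: Δφ = +1.2207, Δλ = +1.5430, Δψ = +1.5507, q = Δφ/Δψ = 0.7872 → d_rh = R√(Δφ²+q²Δλ²) = 5923.8 nmi
Excess = (5923.8 − 5725.5) / 5725.5 = 198.3 / 5725.5 = 3.46% ≈ 3.5%

3.5%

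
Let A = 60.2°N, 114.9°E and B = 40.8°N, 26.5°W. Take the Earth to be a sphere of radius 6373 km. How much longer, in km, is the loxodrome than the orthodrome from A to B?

1798 km

Great circle: cos σ = sin φ₁ sin φ₂ + cos φ₁ cos φ₂ cos Δλ,  σ = 1.2943 rad → d_gc = 8248.5 km
Rhumb line: Δψ = -0.5427, q = Δφ/Δψ = 0.6239, d_rh = R√(Δφ²+q²Δλ²) = 10046.9 km
Excess = 10046.9 − 8248.5 = 1798.4 ≈ 1798 km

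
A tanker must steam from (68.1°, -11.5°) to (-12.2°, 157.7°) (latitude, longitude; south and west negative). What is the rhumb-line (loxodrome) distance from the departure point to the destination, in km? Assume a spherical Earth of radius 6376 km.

Rhumb course C = atan2(Δλ, Δψ) with Δψ = ln[tan(π/4+φ₂/2)/tan(π/4+φ₁/2)] = -1.8572, Δλ = +2.9531 → C = 122.17°
d = R·|Δφ| / |cos C| = 6376·1.40150 / 0.53236 = 16785 km

16785 km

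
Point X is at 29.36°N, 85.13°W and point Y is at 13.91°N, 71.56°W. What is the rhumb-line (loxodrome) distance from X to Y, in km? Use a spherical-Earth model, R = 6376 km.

Δψ = ln[tan(π/4+φ₂/2)/tan(π/4+φ₁/2)] = -0.2913;  Δφ = -0.2697 rad,  Δλ = +0.2368 rad
q = Δφ/Δψ = 0.9258
d = R·√(Δφ² + q²Δλ²) = 6376·0.34756 = 2216 km

2216 km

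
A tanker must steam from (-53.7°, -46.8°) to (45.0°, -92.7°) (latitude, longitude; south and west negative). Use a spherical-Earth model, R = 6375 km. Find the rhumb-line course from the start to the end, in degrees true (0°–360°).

338.1°

Meridional parts: M(φ₁)=-1.1153, M(φ₂)=+0.8814 → ΔM = +1.9967;  Δλ = -0.8011 rad
tan C = Δλ / ΔM = -0.4012 → C = 338.14°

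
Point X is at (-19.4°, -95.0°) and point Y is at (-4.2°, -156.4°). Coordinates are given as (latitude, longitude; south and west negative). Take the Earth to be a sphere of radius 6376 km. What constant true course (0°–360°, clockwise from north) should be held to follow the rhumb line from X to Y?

284.2°

Meridional parts: M(φ₁)=-0.3453, M(φ₂)=-0.0734 → ΔM = +0.2719;  Δλ = -1.0716 rad
tan C = Δλ / ΔM = -3.9415 → C = 284.24°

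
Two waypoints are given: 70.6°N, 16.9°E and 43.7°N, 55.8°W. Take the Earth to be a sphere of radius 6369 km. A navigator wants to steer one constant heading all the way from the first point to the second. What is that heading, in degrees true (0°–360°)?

234.1°

Δψ = ln[tan(π/4+φ₂/2)/tan(π/4+φ₁/2)] = -0.9168
Δλ = -1.2689 rad (taken the short way round)
course = atan2(Δλ, Δψ) = 234.15°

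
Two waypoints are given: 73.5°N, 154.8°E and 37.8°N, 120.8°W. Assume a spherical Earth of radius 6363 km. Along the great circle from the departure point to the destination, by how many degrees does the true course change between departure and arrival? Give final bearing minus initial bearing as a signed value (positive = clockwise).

+76.4°

At departure: θ₁ = atan2(sin Δλ cos φ₂, cos φ₁ sin φ₂ − sin φ₁ cos φ₂ cos Δλ) = 82.74°
At arrival: θ₂ = atan2(sin Δλ cos φ₁, −cos φ₂ sin φ₁ + sin φ₂ cos φ₁ cos Δλ) = 159.11°
Δθ = θ₂ − θ₁ = +76.4°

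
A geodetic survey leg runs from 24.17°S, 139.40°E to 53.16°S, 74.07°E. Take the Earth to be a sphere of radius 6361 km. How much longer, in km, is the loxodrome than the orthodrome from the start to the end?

Great circle: cos σ = sin φ₁ sin φ₂ + cos φ₁ cos φ₂ cos Δλ,  σ = 0.9812 rad → d_gc = 6241.6 km
Rhumb line: Δψ = -0.6645, q = Δφ/Δψ = 0.7614, d_rh = R√(Δφ²+q²Δλ²) = 6391.8 km
Excess = 6391.8 − 6241.6 = 150.2 ≈ 150 km

150 km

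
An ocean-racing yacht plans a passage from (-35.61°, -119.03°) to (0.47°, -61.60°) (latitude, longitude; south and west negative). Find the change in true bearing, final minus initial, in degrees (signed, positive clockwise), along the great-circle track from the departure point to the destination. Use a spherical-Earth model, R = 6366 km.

-19.7°

At departure: θ₁ = atan2(sin Δλ cos φ₂, cos φ₁ sin φ₂ − sin φ₁ cos φ₂ cos Δλ) = 69.20°
At arrival: θ₂ = atan2(sin Δλ cos φ₁, −cos φ₂ sin φ₁ + sin φ₂ cos φ₁ cos Δλ) = 49.47°
Δθ = θ₂ − θ₁ = -19.7°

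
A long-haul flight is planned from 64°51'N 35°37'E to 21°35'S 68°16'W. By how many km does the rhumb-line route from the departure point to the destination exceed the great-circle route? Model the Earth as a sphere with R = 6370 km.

Great circle: cos σ = sin φ₁ sin φ₂ + cos φ₁ cos φ₂ cos Δλ,  σ = 2.0129 rad → d_gc = 12821.9 km
Rhumb line: Δψ = -1.8862, q = Δφ/Δψ = 0.7998, d_rh = R√(Δφ²+q²Δλ²) = 13329.0 km
Excess = 13329.0 − 12821.9 = 507.1 ≈ 507 km

507 km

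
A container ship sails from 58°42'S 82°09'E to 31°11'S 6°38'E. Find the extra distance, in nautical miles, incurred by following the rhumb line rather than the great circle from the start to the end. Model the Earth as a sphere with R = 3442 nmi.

140 nmi

Great circle: cos σ = sin φ₁ sin φ₂ + cos φ₁ cos φ₂ cos Δλ,  σ = 0.9841 rad → d_gc = 3387.4 nmi
Rhumb line: Δψ = +0.6991, q = Δφ/Δψ = 0.6869, d_rh = R√(Δφ²+q²Δλ²) = 3527.6 nmi
Excess = 3527.6 − 3387.4 = 140.2 ≈ 140 nmi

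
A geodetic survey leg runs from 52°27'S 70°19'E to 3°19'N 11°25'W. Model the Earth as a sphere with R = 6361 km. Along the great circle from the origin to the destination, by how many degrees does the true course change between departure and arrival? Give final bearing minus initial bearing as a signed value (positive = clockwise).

At departure: θ₁ = atan2(sin Δλ cos φ₂, cos φ₁ sin φ₂ − sin φ₁ cos φ₂ cos Δλ) = 278.58°
At arrival: θ₂ = atan2(sin Δλ cos φ₁, −cos φ₂ sin φ₁ + sin φ₂ cos φ₁ cos Δλ) = 322.87°
Δθ = θ₂ − θ₁ = +44.3°

+44.3°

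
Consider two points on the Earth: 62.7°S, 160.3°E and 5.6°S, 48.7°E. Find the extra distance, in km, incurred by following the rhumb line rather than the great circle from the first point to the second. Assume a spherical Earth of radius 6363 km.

806 km

Great circle: cos σ = sin φ₁ sin φ₂ + cos φ₁ cos φ₂ cos Δλ,  σ = 1.6522 rad → d_gc = 10513.0 km
Rhumb line: Δψ = +1.3174, q = Δφ/Δψ = 0.7565, d_rh = R√(Δφ²+q²Δλ²) = 11318.6 km
Excess = 11318.6 − 10513.0 = 805.6 ≈ 806 km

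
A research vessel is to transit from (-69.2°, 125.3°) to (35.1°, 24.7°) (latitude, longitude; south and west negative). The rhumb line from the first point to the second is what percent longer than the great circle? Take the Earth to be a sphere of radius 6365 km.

3.1%

Great circle: σ = 2.2031 rad → d_gc = Rσ = 14022.5 km
Rhumb: Δφ = +1.8204, Δλ = -1.7558, Δψ = +2.3503, q = Δφ/Δψ = 0.7745 → d_rh = R√(Δφ²+q²Δλ²) = 14462.9 km
Excess = (14462.9 − 14022.5) / 14022.5 = 440.4 / 14022.5 = 3.14% ≈ 3.1%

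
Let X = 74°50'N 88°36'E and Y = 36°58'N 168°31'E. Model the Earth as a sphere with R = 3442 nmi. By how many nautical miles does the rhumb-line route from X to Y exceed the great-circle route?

Great circle: cos σ = sin φ₁ sin φ₂ + cos φ₁ cos φ₂ cos Δλ,  σ = 0.9059 rad → d_gc = 3118.0 nmi
Rhumb line: Δψ = -1.3212, q = Δφ/Δψ = 0.5002, d_rh = R√(Δφ²+q²Δλ²) = 3308.0 nmi
Excess = 3308.0 − 3118.0 = 190.0 ≈ 190 nmi

190 nmi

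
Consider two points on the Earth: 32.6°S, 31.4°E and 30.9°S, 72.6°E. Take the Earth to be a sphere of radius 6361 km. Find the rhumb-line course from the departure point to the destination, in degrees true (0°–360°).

87.2°

Δψ = ln[tan(π/4+φ₂/2)/tan(π/4+φ₁/2)] = +0.0349
Δλ = +0.7191 rad (taken the short way round)
course = atan2(Δλ, Δψ) = 87.22°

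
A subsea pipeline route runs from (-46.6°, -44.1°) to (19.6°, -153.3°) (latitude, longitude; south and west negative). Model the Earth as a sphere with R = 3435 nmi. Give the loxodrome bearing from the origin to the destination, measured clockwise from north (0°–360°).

Meridional parts: M(φ₁)=-0.9214, M(φ₂)=+0.3490 → ΔM = +1.2704;  Δλ = -1.9059 rad
tan C = Δλ / ΔM = -1.5002 → C = 303.69°

303.7°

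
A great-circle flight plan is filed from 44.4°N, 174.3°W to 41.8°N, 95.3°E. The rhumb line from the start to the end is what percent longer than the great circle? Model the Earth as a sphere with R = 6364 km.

5.8%

Great circle: σ = 1.0898 rad → d_gc = Rσ = 6935.7 km
Rhumb: Δφ = -0.0454, Δλ = -1.5778, Δψ = -0.0622, q = Δφ/Δψ = 0.7300 → d_rh = R√(Δφ²+q²Δλ²) = 7335.5 km
Excess = (7335.5 − 6935.7) / 6935.7 = 399.8 / 6935.7 = 5.76% ≈ 5.8%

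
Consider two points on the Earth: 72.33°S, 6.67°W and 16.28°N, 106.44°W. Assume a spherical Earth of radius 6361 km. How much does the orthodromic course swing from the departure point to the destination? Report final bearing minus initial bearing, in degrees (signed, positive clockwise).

At departure: θ₁ = atan2(sin Δλ cos φ₂, cos φ₁ sin φ₂ − sin φ₁ cos φ₂ cos Δλ) = 265.76°
At arrival: θ₂ = atan2(sin Δλ cos φ₁, −cos φ₂ sin φ₁ + sin φ₂ cos φ₁ cos Δλ) = 341.62°
Δθ = θ₂ − θ₁ = +75.9°

+75.9°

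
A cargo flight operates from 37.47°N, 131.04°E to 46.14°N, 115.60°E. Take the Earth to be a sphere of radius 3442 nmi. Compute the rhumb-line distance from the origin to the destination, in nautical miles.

864 nmi

Δψ = ln[tan(π/4+φ₂/2)/tan(π/4+φ₁/2)] = +0.2035;  Δφ = +0.1513 rad,  Δλ = -0.2695 rad
q = Δφ/Δψ = 0.7436
d = R·√(Δφ² + q²Δλ²) = 3442·0.25109 = 864 nmi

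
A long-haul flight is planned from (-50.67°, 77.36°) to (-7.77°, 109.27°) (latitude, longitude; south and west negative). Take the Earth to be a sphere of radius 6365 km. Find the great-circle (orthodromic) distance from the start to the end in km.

cos σ = sin φ₁ sin φ₂ + cos φ₁ cos φ₂ cos Δλ
      = sin(-50.67°)sin(-7.77°) + cos(-50.67°)cos(-7.77°)cos(31.91°) = 0.6376
σ = 50.384° → d = Rσ = 6365·0.87936 = 5597 km

5597 km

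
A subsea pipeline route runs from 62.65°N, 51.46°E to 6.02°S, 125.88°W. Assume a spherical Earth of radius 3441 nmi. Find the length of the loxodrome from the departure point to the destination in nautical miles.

9362 nmi

Rhumb course C = atan2(Δλ, Δψ) with Δψ = ln[tan(π/4+φ₂/2)/tan(π/4+φ₁/2)] = -1.5187, Δλ = -3.0952 → C = 243.86°
d = R·|Δφ| / |cos C| = 3441·1.19852 / 0.44049 = 9362 nmi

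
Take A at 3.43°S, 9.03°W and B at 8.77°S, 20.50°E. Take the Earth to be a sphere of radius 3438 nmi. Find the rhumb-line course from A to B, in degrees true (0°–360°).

Meridional parts: M(φ₁)=-0.0599, M(φ₂)=-0.1537 → ΔM = -0.0938;  Δλ = +0.5154 rad
tan C = Δλ / ΔM = -5.4966 → C = 100.31°

100.3°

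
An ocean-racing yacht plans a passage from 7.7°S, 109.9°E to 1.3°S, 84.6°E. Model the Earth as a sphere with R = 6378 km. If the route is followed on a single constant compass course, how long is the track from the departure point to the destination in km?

2895 km

Rhumb course C = atan2(Δλ, Δψ) with Δψ = ln[tan(π/4+φ₂/2)/tan(π/4+φ₁/2)] = +0.1121, Δλ = -0.4416 → C = 284.25°
d = R·|Δφ| / |cos C| = 6378·0.11170 / 0.24607 = 2895 km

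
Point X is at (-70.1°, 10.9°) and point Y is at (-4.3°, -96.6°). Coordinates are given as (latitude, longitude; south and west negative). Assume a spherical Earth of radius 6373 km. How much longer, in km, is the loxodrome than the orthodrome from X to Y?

Great circle: cos σ = sin φ₁ sin φ₂ + cos φ₁ cos φ₂ cos Δλ,  σ = 1.6024 rad → d_gc = 10211.9 km
Rhumb line: Δψ = +1.6654, q = Δφ/Δψ = 0.6896, d_rh = R√(Δφ²+q²Δλ²) = 11025.1 km
Excess = 11025.1 − 10211.9 = 813.2 ≈ 813 km

813 km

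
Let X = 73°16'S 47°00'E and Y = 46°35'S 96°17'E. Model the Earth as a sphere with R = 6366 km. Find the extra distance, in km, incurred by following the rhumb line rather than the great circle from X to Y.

91 km

Great circle: cos σ = sin φ₁ sin φ₂ + cos φ₁ cos φ₂ cos Δλ,  σ = 0.6011 rad → d_gc = 3826.7 km
Rhumb line: Δψ = +0.9958, q = Δφ/Δψ = 0.4677, d_rh = R√(Δφ²+q²Δλ²) = 3917.6 km
Excess = 3917.6 − 3826.7 = 90.9 ≈ 91 km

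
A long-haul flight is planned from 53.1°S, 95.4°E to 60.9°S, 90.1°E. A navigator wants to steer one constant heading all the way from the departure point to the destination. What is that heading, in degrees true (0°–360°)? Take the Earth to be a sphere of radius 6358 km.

Meridional parts: M(φ₁)=-1.0977, M(φ₂)=-1.3488 → ΔM = -0.2511;  Δλ = -0.0925 rad
tan C = Δλ / ΔM = +0.3684 → C = 200.23°

200.2°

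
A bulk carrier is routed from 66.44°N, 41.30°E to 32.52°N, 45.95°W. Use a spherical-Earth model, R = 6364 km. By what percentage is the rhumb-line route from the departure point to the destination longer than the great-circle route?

Great circle: σ = 1.0368 rad → d_gc = Rσ = 6598.4 km
Rhumb: Δφ = -0.5920, Δλ = -1.5228, Δψ = -0.9668, q = Δφ/Δψ = 0.6123 → d_rh = R√(Δφ²+q²Δλ²) = 7029.1 km
Excess = (7029.1 − 6598.4) / 6598.4 = 430.7 / 6598.4 = 6.53% ≈ 6.5%

6.5%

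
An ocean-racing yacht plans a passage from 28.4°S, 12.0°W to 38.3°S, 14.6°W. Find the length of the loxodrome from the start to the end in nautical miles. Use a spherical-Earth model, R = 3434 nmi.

Rhumb course C = atan2(Δλ, Δψ) with Δψ = ln[tan(π/4+φ₂/2)/tan(π/4+φ₁/2)] = -0.2073, Δλ = -0.0454 → C = 192.35°
d = R·|Δφ| / |cos C| = 3434·0.17279 / 0.97688 = 607 nmi

607 nmi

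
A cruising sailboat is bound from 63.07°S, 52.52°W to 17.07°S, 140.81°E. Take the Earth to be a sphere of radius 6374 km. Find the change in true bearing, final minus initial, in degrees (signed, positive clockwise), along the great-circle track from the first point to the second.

At departure: θ₁ = atan2(sin Δλ cos φ₂, cos φ₁ sin φ₂ − sin φ₁ cos φ₂ cos Δλ) = 192.90°
At arrival: θ₂ = atan2(sin Δλ cos φ₁, −cos φ₂ sin φ₁ + sin φ₂ cos φ₁ cos Δλ) = 353.93°
Δθ = θ₂ − θ₁ = +161.0°

+161.0°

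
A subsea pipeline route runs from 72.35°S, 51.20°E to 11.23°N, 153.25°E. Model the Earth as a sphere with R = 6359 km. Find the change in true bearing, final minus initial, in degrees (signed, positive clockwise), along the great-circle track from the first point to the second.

-80.3°

Initial bearing θ₁ = atan2(sin Δλ cos φ₂, cos φ₁ sin φ₂ − sin φ₁ cos φ₂ cos Δλ) = 98.07°
Final bearing θ₂ = (initial bearing from the destination back to the start) + 180° = 17.82°
Δθ = θ₂ − θ₁ = -80.3°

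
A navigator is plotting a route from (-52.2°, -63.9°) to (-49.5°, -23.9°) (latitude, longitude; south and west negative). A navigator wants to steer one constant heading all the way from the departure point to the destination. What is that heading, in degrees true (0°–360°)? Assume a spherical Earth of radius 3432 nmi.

83.9°

Meridional parts: M(φ₁)=-1.0718, M(φ₂)=-0.9972 → ΔM = +0.0747;  Δλ = +0.6981 rad
tan C = Δλ / ΔM = +9.3499 → C = 83.90°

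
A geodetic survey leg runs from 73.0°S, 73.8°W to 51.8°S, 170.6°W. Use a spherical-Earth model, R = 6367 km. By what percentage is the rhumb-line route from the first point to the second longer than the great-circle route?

10.4%

Great circle: σ = 0.7523 rad → d_gc = Rσ = 4790.0 km
Rhumb: Δφ = +0.3700, Δλ = -1.6895, Δψ = +0.8403, q = Δφ/Δψ = 0.4403 → d_rh = R√(Δφ²+q²Δλ²) = 5290.2 km
Excess = (5290.2 − 4790.0) / 4790.0 = 500.2 / 4790.0 = 10.44% ≈ 10.4%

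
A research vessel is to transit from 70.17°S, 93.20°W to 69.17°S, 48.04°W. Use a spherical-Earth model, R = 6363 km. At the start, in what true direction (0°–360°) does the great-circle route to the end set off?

107.8°

θ = atan2( sin Δλ·cos φ₂ ,  cos φ₁ sin φ₂ − sin φ₁ cos φ₂ cos Δλ )
  = atan2(+0.2521, -0.0812) = 107.85°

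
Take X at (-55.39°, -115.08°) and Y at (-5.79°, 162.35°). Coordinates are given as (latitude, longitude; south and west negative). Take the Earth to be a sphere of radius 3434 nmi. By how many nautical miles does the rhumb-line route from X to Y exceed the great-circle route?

146 nmi

Great circle: cos σ = sin φ₁ sin φ₂ + cos φ₁ cos φ₂ cos Δλ,  σ = 1.4141 rad → d_gc = 4855.8 nmi
Rhumb line: Δψ = +1.0649, q = Δφ/Δψ = 0.8129, d_rh = R√(Δφ²+q²Δλ²) = 5002.1 nmi
Excess = 5002.1 − 4855.8 = 146.3 ≈ 146 nmi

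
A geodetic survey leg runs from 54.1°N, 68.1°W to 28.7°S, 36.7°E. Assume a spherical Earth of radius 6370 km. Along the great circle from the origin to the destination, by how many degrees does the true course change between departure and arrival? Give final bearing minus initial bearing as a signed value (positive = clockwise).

+41.7°

Initial bearing θ₁ = atan2(sin Δλ cos φ₂, cos φ₁ sin φ₂ − sin φ₁ cos φ₂ cos Δλ) = 96.73°
Final bearing θ₂ = (initial bearing from the destination back to the start) + 180° = 138.40°
Δθ = θ₂ − θ₁ = +41.7°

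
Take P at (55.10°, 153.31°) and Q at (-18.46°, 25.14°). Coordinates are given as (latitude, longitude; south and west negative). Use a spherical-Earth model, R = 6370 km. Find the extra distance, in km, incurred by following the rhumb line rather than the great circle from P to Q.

720 km

Great circle: cos σ = sin φ₁ sin φ₂ + cos φ₁ cos φ₂ cos Δλ,  σ = 2.2082 rad → d_gc = 14066.0 km
Rhumb line: Δψ = -1.4852, q = Δφ/Δψ = 0.8644, d_rh = R√(Δφ²+q²Δλ²) = 14785.7 km
Excess = 14785.7 − 14066.0 = 719.7 ≈ 720 km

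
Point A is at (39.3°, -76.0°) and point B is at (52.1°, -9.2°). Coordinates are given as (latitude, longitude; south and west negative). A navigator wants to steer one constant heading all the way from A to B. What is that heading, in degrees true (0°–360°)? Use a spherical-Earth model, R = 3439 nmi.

74.6°

Δψ = ln[tan(π/4+φ₂/2)/tan(π/4+φ₁/2)] = +0.3220
Δλ = +1.1659 rad (taken the short way round)
course = atan2(Δλ, Δψ) = 74.56°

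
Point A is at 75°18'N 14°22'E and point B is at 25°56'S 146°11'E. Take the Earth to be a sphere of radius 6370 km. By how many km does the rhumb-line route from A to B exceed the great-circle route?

1339 km

Great circle: cos σ = sin φ₁ sin φ₂ + cos φ₁ cos φ₂ cos Δλ,  σ = 2.1836 rad → d_gc = 13909.6 km
Rhumb line: Δψ = -2.5169, q = Δφ/Δψ = 0.7020, d_rh = R√(Δφ²+q²Δλ²) = 15248.2 km
Excess = 15248.2 − 13909.6 = 1338.6 ≈ 1339 km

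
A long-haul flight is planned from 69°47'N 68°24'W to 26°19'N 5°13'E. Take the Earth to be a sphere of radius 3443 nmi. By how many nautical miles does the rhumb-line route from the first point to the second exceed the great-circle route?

157 nmi

Great circle: cos σ = sin φ₁ sin φ₂ + cos φ₁ cos φ₂ cos Δλ,  σ = 1.0433 rad → d_gc = 3592.0 nmi
Rhumb line: Δψ = -1.2480, q = Δφ/Δψ = 0.6079, d_rh = R√(Δφ²+q²Δλ²) = 3748.8 nmi
Excess = 3748.8 − 3592.0 = 156.8 ≈ 157 nmi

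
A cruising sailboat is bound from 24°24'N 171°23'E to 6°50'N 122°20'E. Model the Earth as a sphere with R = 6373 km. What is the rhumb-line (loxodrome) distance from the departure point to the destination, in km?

Δψ = ln[tan(π/4+φ₂/2)/tan(π/4+φ₁/2)] = -0.3198;  Δφ = -0.3066 rad,  Δλ = -0.8561 rad
q = Δφ/Δψ = 0.9587
d = R·√(Δφ² + q²Δλ²) = 6373·0.87613 = 5584 km

5584 km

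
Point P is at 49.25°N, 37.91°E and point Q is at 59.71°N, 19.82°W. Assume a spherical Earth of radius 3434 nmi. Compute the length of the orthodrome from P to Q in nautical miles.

Haversine: a = sin²(Δφ/2)+cos φ₁ cos φ₂ sin²(Δλ/2) = 0.08504;  σ = 2·atan2(√a,√(1−a))
σ = 33.909° → d = Rσ = 3434·0.59182 = 2032 nmi

2032 nmi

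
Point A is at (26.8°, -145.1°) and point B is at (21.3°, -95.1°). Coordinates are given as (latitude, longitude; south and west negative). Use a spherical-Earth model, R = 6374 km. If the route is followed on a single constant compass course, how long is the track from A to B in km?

Rhumb course C = atan2(Δλ, Δψ) with Δψ = ln[tan(π/4+φ₂/2)/tan(π/4+φ₁/2)] = -0.1052, Δλ = +0.8727 → C = 96.87°
d = R·|Δφ| / |cos C| = 6374·0.09599 / 0.11966 = 5114 km

5114 km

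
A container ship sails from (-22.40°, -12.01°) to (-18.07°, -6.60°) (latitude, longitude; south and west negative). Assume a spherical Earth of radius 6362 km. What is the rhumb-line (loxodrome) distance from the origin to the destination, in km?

Δψ = ln[tan(π/4+φ₂/2)/tan(π/4+φ₁/2)] = +0.0806;  Δφ = +0.0756 rad,  Δλ = +0.0944 rad
q = Δφ/Δψ = 0.9380
d = R·√(Δφ² + q²Δλ²) = 6362·0.11643 = 741 km

741 km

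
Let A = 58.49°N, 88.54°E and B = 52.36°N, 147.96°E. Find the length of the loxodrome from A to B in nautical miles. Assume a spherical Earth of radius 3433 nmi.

Rhumb course C = atan2(Δλ, Δψ) with Δψ = ln[tan(π/4+φ₂/2)/tan(π/4+φ₁/2)] = -0.1890, Δλ = +1.0371 → C = 100.33°
d = R·|Δφ| / |cos C| = 3433·0.10699 / 0.17929 = 2049 nmi

2049 nmi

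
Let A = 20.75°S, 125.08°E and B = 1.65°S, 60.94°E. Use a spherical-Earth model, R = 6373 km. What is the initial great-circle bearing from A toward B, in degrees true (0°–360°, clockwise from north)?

278.1°

θ = atan2( sin Δλ·cos φ₂ ,  cos φ₁ sin φ₂ − sin φ₁ cos φ₂ cos Δλ )
  = atan2(-0.8995, +0.1275) = 278.07°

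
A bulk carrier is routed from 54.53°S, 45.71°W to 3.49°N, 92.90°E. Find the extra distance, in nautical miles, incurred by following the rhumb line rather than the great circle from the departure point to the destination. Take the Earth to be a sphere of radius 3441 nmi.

Great circle: cos σ = sin φ₁ sin φ₂ + cos φ₁ cos φ₂ cos Δλ,  σ = 2.0761 rad → d_gc = 7144.0 nmi
Rhumb line: Δψ = +1.2010, q = Δφ/Δψ = 0.8432, d_rh = R√(Δφ²+q²Δλ²) = 7836.4 nmi
Excess = 7836.4 − 7144.0 = 692.4 ≈ 692 nmi

692 nmi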